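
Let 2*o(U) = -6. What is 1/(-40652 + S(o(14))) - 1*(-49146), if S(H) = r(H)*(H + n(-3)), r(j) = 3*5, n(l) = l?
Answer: 2002306331/40742 ≈ 49146.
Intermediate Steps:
r(j) = 15
o(U) = -3 (o(U) = (½)*(-6) = -3)
S(H) = -45 + 15*H (S(H) = 15*(H - 3) = 15*(-3 + H) = -45 + 15*H)
1/(-40652 + S(o(14))) - 1*(-49146) = 1/(-40652 + (-45 + 15*(-3))) - 1*(-49146) = 1/(-40652 + (-45 - 45)) + 49146 = 1/(-40652 - 90) + 49146 = 1/(-40742) + 49146 = -1/40742 + 49146 = 2002306331/40742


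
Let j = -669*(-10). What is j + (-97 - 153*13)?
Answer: 4604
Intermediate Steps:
j = 6690
j + (-97 - 153*13) = 6690 + (-97 - 153*13) = 6690 + (-97 - 1989) = 6690 - 2086 = 4604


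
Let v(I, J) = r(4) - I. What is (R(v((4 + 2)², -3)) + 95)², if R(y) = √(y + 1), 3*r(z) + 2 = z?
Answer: (285 + I*√309)²/9 ≈ 8990.7 + 1113.3*I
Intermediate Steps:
r(z) = -⅔ + z/3
v(I, J) = ⅔ - I (v(I, J) = (-⅔ + (⅓)*4) - I = (-⅔ + 4/3) - I = ⅔ - I)
R(y) = √(1 + y)
(R(v((4 + 2)², -3)) + 95)² = (√(1 + (⅔ - (4 + 2)²)) + 95)² = (√(1 + (⅔ - 1*6²)) + 95)² = (√(1 + (⅔ - 1*36)) + 95)² = (√(1 + (⅔ - 36)) + 95)² = (√(1 - 106/3) + 95)² = (√(-103/3) + 95)² = (I*√309/3 + 95)² = (95 + I*√309/3)²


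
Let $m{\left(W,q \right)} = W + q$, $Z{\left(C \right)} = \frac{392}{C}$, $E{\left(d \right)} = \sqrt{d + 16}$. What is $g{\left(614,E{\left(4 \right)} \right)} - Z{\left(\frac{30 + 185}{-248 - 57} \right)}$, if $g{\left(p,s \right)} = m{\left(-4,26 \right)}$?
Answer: $\frac{24858}{43} \approx 578.09$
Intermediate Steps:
$E{\left(d \right)} = \sqrt{16 + d}$
$g{\left(p,s \right)} = 22$ ($g{\left(p,s \right)} = -4 + 26 = 22$)
$g{\left(614,E{\left(4 \right)} \right)} - Z{\left(\frac{30 + 185}{-248 - 57} \right)} = 22 - \frac{392}{\left(30 + 185\right) \frac{1}{-248 - 57}} = 22 - \frac{392}{215 \frac{1}{-248 - 57}} = 22 - \frac{392}{215 \frac{1}{-305}} = 22 - \frac{392}{215 \left(- \frac{1}{305}\right)} = 22 - \frac{392}{- \frac{43}{61}} = 22 - 392 \left(- \frac{61}{43}\right) = 22 - - \frac{23912}{43} = 22 + \frac{23912}{43} = \frac{24858}{43}$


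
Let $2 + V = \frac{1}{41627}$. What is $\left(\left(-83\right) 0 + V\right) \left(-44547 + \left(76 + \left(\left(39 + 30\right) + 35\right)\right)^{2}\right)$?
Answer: $\frac{1011274191}{41627} \approx 24294.0$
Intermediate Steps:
$V = - \frac{83253}{41627}$ ($V = -2 + \frac{1}{41627} = - \frac{83253}{41627} \approx -2.0$)
$\left(\left(-83\right) 0 + V\right) \left(-44547 + \left(76 + \left(\left(39 + 30\right) + 35\right)\right)^{2}\right) = \left(\left(-83\right) 0 - \frac{83253}{41627}\right) \left(-44547 + \left(76 + \left(\left(39 + 30\right) + 35\right)\right)^{2}\right) = \left(0 - \frac{83253}{41627}\right) \left(-44547 + \left(76 + \left(69 + 35\right)\right)^{2}\right) = - \frac{83253 \left(-44547 + \left(76 + 104\right)^{2}\right)}{41627} = - \frac{83253 \left(-44547 + 180^{2}\right)}{41627} = - \frac{83253 \left(-44547 + 32400\right)}{41627} = \left(- \frac{83253}{41627}\right) \left(-12147\right) = \frac{1011274191}{41627}$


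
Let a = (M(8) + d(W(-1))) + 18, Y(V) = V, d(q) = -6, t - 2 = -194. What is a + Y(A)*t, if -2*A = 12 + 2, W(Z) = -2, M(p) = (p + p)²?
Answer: 1612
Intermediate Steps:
t = -192 (t = 2 - 194 = -192)
M(p) = 4*p² (M(p) = (2*p)² = 4*p²)
A = -7 (A = -(12 + 2)/2 = -½*14 = -7)
a = 268 (a = (4*8² - 6) + 18 = (4*64 - 6) + 18 = (256 - 6) + 18 = 250 + 18 = 268)
a + Y(A)*t = 268 - 7*(-192) = 268 + 1344 = 1612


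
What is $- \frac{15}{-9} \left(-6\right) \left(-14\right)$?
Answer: $140$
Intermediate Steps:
$- \frac{15}{-9} \left(-6\right) \left(-14\right) = \left(-15\right) \left(- \frac{1}{9}\right) \left(-6\right) \left(-14\right) = \frac{5}{3} \left(-6\right) \left(-14\right) = \left(-10\right) \left(-14\right) = 140$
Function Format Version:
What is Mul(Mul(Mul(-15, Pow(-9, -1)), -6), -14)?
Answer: 140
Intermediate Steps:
Mul(Mul(Mul(-15, Pow(-9, -1)), -6), -14) = Mul(Mul(Mul(-15, Rational(-1, 9)), -6), -14) = Mul(Mul(Rational(5, 3), -6), -14) = Mul(-10, -14) = 140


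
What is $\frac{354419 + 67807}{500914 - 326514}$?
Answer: $\frac{211113}{87200} \approx 2.421$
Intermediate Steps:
$\frac{354419 + 67807}{500914 - 326514} = \frac{422226}{174400} = 422226 \cdot \frac{1}{174400} = \frac{211113}{87200}$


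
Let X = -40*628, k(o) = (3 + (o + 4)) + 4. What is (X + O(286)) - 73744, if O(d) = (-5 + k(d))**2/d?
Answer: -14094920/143 ≈ -98566.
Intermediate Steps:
k(o) = 11 + o (k(o) = (3 + (4 + o)) + 4 = (7 + o) + 4 = 11 + o)
X = -25120
O(d) = (6 + d)**2/d (O(d) = (-5 + (11 + d))**2/d = (6 + d)**2/d)
(X + O(286)) - 73744 = (-25120 + (6 + 286)**2/286) - 73744 = (-25120 + (1/286)*292**2) - 73744 = (-25120 + (1/286)*85264) - 73744 = (-25120 + 42632/143) - 73744 = -3549528/143 - 73744 = -14094920/143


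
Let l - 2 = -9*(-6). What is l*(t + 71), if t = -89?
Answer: -1008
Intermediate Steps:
l = 56 (l = 2 - 9*(-6) = 2 + 54 = 56)
l*(t + 71) = 56*(-89 + 71) = 56*(-18) = -1008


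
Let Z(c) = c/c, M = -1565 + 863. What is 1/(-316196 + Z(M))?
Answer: -1/316195 ≈ -3.1626e-6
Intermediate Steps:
M = -702
Z(c) = 1
1/(-316196 + Z(M)) = 1/(-316196 + 1) = 1/(-316195) = -1/316195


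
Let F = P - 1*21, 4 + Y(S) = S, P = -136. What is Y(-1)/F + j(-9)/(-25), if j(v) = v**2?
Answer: -12592/3925 ≈ -3.2082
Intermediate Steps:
Y(S) = -4 + S
F = -157 (F = -136 - 1*21 = -136 - 21 = -157)
Y(-1)/F + j(-9)/(-25) = (-4 - 1)/(-157) + (-9)**2/(-25) = -5*(-1/157) + 81*(-1/25) = 5/157 - 81/25 = -12592/3925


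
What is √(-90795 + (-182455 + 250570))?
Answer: 18*I*√70 ≈ 150.6*I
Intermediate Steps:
√(-90795 + (-182455 + 250570)) = √(-90795 + 68115) = √(-22680) = 18*I*√70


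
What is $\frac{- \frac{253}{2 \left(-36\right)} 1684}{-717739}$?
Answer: $- \frac{9683}{1174482} \approx -0.0082445$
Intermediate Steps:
$\frac{- \frac{253}{2 \left(-36\right)} 1684}{-717739} = - \frac{253}{-72} \cdot 1684 \left(- \frac{1}{717739}\right) = \left(-253\right) \left(- \frac{1}{72}\right) 1684 \left(- \frac{1}{717739}\right) = \frac{253}{72} \cdot 1684 \left(- \frac{1}{717739}\right) = \frac{106513}{18} \left(- \frac{1}{717739}\right) = - \frac{9683}{1174482}$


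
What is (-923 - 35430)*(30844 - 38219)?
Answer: 268103375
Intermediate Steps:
(-923 - 35430)*(30844 - 38219) = -36353*(-7375) = 268103375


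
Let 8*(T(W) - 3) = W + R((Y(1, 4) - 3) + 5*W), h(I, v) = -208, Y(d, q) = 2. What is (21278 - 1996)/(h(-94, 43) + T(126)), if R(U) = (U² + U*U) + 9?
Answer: 154256/789777 ≈ 0.19532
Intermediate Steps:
R(U) = 9 + 2*U² (R(U) = (U² + U²) + 9 = 2*U² + 9 = 9 + 2*U²)
T(W) = 33/8 + (-1 + 5*W)²/4 + W/8 (T(W) = 3 + (W + (9 + 2*((2 - 3) + 5*W)²))/8 = 3 + (W + (9 + 2*(-1 + 5*W)²))/8 = 3 + (9 + W + 2*(-1 + 5*W)²)/8 = 3 + (9/8 + (-1 + 5*W)²/4 + W/8) = 33/8 + (-1 + 5*W)²/4 + W/8)
(21278 - 1996)/(h(-94, 43) + T(126)) = (21278 - 1996)/(-208 + (35/8 - 19/8*126 + (25/4)*126²)) = 19282/(-208 + (35/8 - 1197/4 + (25/4)*15876)) = 19282/(-208 + (35/8 - 1197/4 + 99225)) = 19282/(-208 + 791441/8) = 19282/(789777/8) = 19282*(8/789777) = 154256/789777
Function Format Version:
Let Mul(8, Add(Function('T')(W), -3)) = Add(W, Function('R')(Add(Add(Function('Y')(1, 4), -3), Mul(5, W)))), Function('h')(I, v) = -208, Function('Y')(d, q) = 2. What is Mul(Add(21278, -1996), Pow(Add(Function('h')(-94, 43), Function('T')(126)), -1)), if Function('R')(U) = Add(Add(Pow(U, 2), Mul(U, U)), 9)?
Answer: Rational(154256, 789777) ≈ 0.19532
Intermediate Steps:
Function('R')(U) = Add(9, Mul(2, Pow(U, 2))) (Function('R')(U) = Add(Add(Pow(U, 2), Pow(U, 2)), 9) = Add(Mul(2, Pow(U, 2)), 9) = Add(9, Mul(2, Pow(U, 2))))
Function('T')(W) = Add(Rational(33, 8), Mul(Rational(1, 4), Pow(Add(-1, Mul(5, W)), 2)), Mul(Rational(1, 8), W)) (Function('T')(W) = Add(3, Mul(Rational(1, 8), Add(W, Add(9, Mul(2, Pow(Add(Add(2, -3), Mul(5, W)), 2)))))) = Add(3, Mul(Rational(1, 8), Add(W, Add(9, Mul(2, Pow(Add(-1, Mul(5, W)), 2)))))) = Add(3, Mul(Rational(1, 8), Add(9, W, Mul(2, Pow(Add(-1, Mul(5, W)), 2))))) = Add(3, Add(Rational(9, 8), Mul(Rational(1, 4), Pow(Add(-1, Mul(5, W)), 2)), Mul(Rational(1, 8), W))) = Add(Rational(33, 8), Mul(Rational(1, 4), Pow(Add(-1, Mul(5, W)), 2)), Mul(Rational(1, 8), W)))
Mul(Add(21278, -1996), Pow(Add(Function('h')(-94, 43), Function('T')(126)), -1)) = Mul(Add(21278, -1996), Pow(Add(-208, Add(Rational(35, 8), Mul(Rational(-19, 8), 126), Mul(Rational(25, 4), Pow(126, 2)))), -1)) = Mul(19282, Pow(Add(-208, Add(Rational(35, 8), Rational(-1197, 4), Mul(Rational(25, 4), 15876))), -1)) = Mul(19282, Pow(Add(-208, Add(Rational(35, 8), Rational(-1197, 4), 99225)), -1)) = Mul(19282, Pow(Add(-208, Rational(791441, 8)), -1)) = Mul(19282, Pow(Rational(789777, 8), -1)) = Mul(19282, Rational(8, 789777)) = Rational(154256, 789777)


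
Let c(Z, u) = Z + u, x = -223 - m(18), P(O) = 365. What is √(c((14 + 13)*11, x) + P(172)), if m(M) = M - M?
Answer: √439 ≈ 20.952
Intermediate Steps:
m(M) = 0
x = -223 (x = -223 - 1*0 = -223 + 0 = -223)
√(c((14 + 13)*11, x) + P(172)) = √(((14 + 13)*11 - 223) + 365) = √((27*11 - 223) + 365) = √((297 - 223) + 365) = √(74 + 365) = √439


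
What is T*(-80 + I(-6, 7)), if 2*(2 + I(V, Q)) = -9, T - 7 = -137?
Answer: 11245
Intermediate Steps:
T = -130 (T = 7 - 137 = -130)
I(V, Q) = -13/2 (I(V, Q) = -2 + (½)*(-9) = -2 - 9/2 = -13/2)
T*(-80 + I(-6, 7)) = -130*(-80 - 13/2) = -130*(-173/2) = 11245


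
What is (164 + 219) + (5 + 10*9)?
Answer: 478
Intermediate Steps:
(164 + 219) + (5 + 10*9) = 383 + (5 + 90) = 383 + 95 = 478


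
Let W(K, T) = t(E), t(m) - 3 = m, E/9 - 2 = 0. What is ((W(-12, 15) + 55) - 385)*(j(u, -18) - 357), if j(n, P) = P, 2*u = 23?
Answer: 115875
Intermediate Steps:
u = 23/2 (u = (1/2)*23 = 23/2 ≈ 11.500)
E = 18 (E = 18 + 9*0 = 18 + 0 = 18)
t(m) = 3 + m
W(K, T) = 21 (W(K, T) = 3 + 18 = 21)
((W(-12, 15) + 55) - 385)*(j(u, -18) - 357) = ((21 + 55) - 385)*(-18 - 357) = (76 - 385)*(-375) = -309*(-375) = 115875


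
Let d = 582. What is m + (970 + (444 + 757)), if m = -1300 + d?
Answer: 1453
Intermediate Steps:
m = -718 (m = -1300 + 582 = -718)
m + (970 + (444 + 757)) = -718 + (970 + (444 + 757)) = -718 + (970 + 1201) = -718 + 2171 = 1453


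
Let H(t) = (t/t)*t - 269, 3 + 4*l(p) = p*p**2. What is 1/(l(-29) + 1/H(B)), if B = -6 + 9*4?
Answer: -239/1457423 ≈ -0.00016399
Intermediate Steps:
l(p) = -3/4 + p**3/4 (l(p) = -3/4 + (p*p**2)/4 = -3/4 + p**3/4)
B = 30 (B = -6 + 36 = 30)
H(t) = -269 + t (H(t) = 1*t - 269 = t - 269 = -269 + t)
1/(l(-29) + 1/H(B)) = 1/((-3/4 + (1/4)*(-29)**3) + 1/(-269 + 30)) = 1/((-3/4 + (1/4)*(-24389)) + 1/(-239)) = 1/((-3/4 - 24389/4) - 1/239) = 1/(-6098 - 1/239) = 1/(-1457423/239) = -239/1457423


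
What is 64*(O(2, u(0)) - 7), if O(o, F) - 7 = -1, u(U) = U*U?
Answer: -64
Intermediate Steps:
u(U) = U²
O(o, F) = 6 (O(o, F) = 7 - 1 = 6)
64*(O(2, u(0)) - 7) = 64*(6 - 7) = 64*(-1) = -64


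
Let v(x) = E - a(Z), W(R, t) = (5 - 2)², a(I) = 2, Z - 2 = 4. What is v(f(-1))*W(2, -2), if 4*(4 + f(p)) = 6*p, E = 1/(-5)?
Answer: -99/5 ≈ -19.800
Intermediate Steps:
Z = 6 (Z = 2 + 4 = 6)
E = -⅕ ≈ -0.20000
f(p) = -4 + 3*p/2 (f(p) = -4 + (6*p)/4 = -4 + 3*p/2)
W(R, t) = 9 (W(R, t) = 3² = 9)
v(x) = -11/5 (v(x) = -⅕ - 1*2 = -⅕ - 2 = -11/5)
v(f(-1))*W(2, -2) = -11/5*9 = -99/5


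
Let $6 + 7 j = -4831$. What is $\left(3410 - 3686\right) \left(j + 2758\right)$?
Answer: $-570492$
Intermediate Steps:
$j = -691$ ($j = - \frac{6}{7} + \frac{1}{7} \left(-4831\right) = - \frac{6}{7} - \frac{4831}{7} = -691$)
$\left(3410 - 3686\right) \left(j + 2758\right) = \left(3410 - 3686\right) \left(-691 + 2758\right) = \left(-276\right) 2067 = -570492$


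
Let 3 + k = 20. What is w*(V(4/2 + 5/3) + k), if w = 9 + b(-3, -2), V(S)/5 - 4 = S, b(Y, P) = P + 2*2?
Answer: 1826/3 ≈ 608.67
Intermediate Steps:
b(Y, P) = 4 + P (b(Y, P) = P + 4 = 4 + P)
k = 17 (k = -3 + 20 = 17)
V(S) = 20 + 5*S
w = 11 (w = 9 + (4 - 2) = 9 + 2 = 11)
w*(V(4/2 + 5/3) + k) = 11*((20 + 5*(4/2 + 5/3)) + 17) = 11*((20 + 5*(4*(1/2) + 5*(1/3))) + 17) = 11*((20 + 5*(2 + 5/3)) + 17) = 11*((20 + 5*(11/3)) + 17) = 11*((20 + 55/3) + 17) = 11*(115/3 + 17) = 11*(166/3) = 1826/3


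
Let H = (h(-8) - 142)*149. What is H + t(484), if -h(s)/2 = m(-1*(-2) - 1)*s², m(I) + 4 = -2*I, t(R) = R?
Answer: 93758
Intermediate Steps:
m(I) = -4 - 2*I
h(s) = 12*s² (h(s) = -2*(-4 - 2*(-1*(-2) - 1))*s² = -2*(-4 - 2*(2 - 1))*s² = -2*(-4 - 2*1)*s² = -2*(-4 - 2)*s² = -(-12)*s² = 12*s²)
H = 93274 (H = (12*(-8)² - 142)*149 = (12*64 - 142)*149 = (768 - 142)*149 = 626*149 = 93274)
H + t(484) = 93274 + 484 = 93758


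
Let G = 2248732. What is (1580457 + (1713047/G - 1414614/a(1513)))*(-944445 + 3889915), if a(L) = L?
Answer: 7914566496885482504125/1701165758 ≈ 4.6524e+12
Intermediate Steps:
(1580457 + (1713047/G - 1414614/a(1513)))*(-944445 + 3889915) = (1580457 + (1713047/2248732 - 1414614/1513))*(-944445 + 3889915) = (1580457 + (1713047*(1/2248732) - 1414614*1/1513))*2945470 = (1580457 + (1713047/2248732 - 1414614/1513))*2945470 = (1580457 - 3178495929337/3402331516)*2945470 = (5374060164853475/3402331516)*2945470 = 7914566496885482504125/1701165758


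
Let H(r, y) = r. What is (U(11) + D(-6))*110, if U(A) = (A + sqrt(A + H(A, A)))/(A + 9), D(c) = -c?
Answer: 1441/2 + 11*sqrt(22)/2 ≈ 746.30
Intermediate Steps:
U(A) = (A + sqrt(2)*sqrt(A))/(9 + A) (U(A) = (A + sqrt(A + A))/(A + 9) = (A + sqrt(2*A))/(9 + A) = (A + sqrt(2)*sqrt(A))/(9 + A))
(U(11) + D(-6))*110 = ((11 + sqrt(2)*sqrt(11))/(9 + 11) - 1*(-6))*110 = ((11 + sqrt(22))/20 + 6)*110 = ((11/20 + sqrt(22)/20) + 6)*110 = (131/20 + sqrt(22)/20)*110 = 1441/2 + 11*sqrt(22)/2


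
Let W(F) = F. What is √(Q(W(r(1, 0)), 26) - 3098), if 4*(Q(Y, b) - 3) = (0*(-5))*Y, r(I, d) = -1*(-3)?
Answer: I*√3095 ≈ 55.633*I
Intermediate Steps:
r(I, d) = 3
Q(Y, b) = 3 (Q(Y, b) = 3 + ((0*(-5))*Y)/4 = 3 + (0*Y)/4 = 3 + (¼)*0 = 3 + 0 = 3)
√(Q(W(r(1, 0)), 26) - 3098) = √(3 - 3098) = √(-3095) = I*√3095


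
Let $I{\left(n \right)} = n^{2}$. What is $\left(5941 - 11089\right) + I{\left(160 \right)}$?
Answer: $20452$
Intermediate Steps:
$\left(5941 - 11089\right) + I{\left(160 \right)} = \left(5941 - 11089\right) + 160^{2} = \left(5941 - 11089\right) + 25600 = -5148 + 25600 = 20452$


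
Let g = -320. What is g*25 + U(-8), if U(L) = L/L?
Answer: -7999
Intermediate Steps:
U(L) = 1
g*25 + U(-8) = -320*25 + 1 = -8000 + 1 = -7999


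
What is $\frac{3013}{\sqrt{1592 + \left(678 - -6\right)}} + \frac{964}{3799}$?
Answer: $\frac{964}{3799} + \frac{3013 \sqrt{569}}{1138} \approx 63.41$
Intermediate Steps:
$\frac{3013}{\sqrt{1592 + \left(678 - -6\right)}} + \frac{964}{3799} = \frac{3013}{\sqrt{1592 + \left(678 + 6\right)}} + 964 \cdot \frac{1}{3799} = \frac{3013}{\sqrt{1592 + 684}} + \frac{964}{3799} = \frac{3013}{\sqrt{2276}} + \frac{964}{3799} = \frac{3013}{2 \sqrt{569}} + \frac{964}{3799} = 3013 \frac{\sqrt{569}}{1138} + \frac{964}{3799} = \frac{3013 \sqrt{569}}{1138} + \frac{964}{3799} = \frac{964}{3799} + \frac{3013 \sqrt{569}}{1138}$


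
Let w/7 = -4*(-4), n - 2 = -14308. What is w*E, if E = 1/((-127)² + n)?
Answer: 112/1823 ≈ 0.061437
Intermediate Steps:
n = -14306 (n = 2 - 14308 = -14306)
w = 112 (w = 7*(-4*(-4)) = 7*16 = 112)
E = 1/1823 (E = 1/((-127)² - 14306) = 1/(16129 - 14306) = 1/1823 ≈ 0.00054855)
w*E = 112*(1/1823) = 112/1823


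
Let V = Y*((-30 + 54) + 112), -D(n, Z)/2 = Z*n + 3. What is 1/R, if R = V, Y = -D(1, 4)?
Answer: 1/1904 ≈ 0.00052521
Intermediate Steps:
D(n, Z) = -6 - 2*Z*n (D(n, Z) = -2*(Z*n + 3) = -2*(3 + Z*n) = -6 - 2*Z*n)
Y = 14 (Y = -(-6 - 2*4*1) = -(-6 - 8) = -1*(-14) = 14)
V = 1904 (V = 14*((-30 + 54) + 112) = 14*(24 + 112) = 14*136 = 1904)
R = 1904
1/R = 1/1904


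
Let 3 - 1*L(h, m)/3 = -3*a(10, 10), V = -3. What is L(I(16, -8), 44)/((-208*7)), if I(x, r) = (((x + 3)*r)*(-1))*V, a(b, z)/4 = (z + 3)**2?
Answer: -6093/1456 ≈ -4.1848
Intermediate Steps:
a(b, z) = 4*(3 + z)**2 (a(b, z) = 4*(z + 3)**2 = 4*(3 + z)**2)
I(x, r) = 3*r*(3 + x) (I(x, r) = (((x + 3)*r)*(-1))*(-3) = (((3 + x)*r)*(-1))*(-3) = ((r*(3 + x))*(-1))*(-3) = -r*(3 + x)*(-3) = 3*r*(3 + x))
L(h, m) = 6093 (L(h, m) = 9 - (-9)*4*(3 + 10)**2 = 9 - (-9)*4*13**2 = 9 - (-9)*4*169 = 9 - (-9)*676 = 9 - 3*(-2028) = 9 + 6084 = 6093)
L(I(16, -8), 44)/((-208*7)) = 6093/((-208*7)) = 6093/(-1456) = 6093*(-1/1456) = -6093/1456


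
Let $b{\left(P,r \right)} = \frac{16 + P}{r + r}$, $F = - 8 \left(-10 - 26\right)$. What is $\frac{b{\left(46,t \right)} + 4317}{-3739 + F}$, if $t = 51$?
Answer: $- \frac{220198}{176001} \approx -1.2511$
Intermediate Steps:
$F = 288$ ($F = \left(-8\right) \left(-36\right) = 288$)
$b{\left(P,r \right)} = \frac{16 + P}{2 r}$
$\frac{b{\left(46,t \right)} + 4317}{-3739 + F} = \frac{\frac{16 + 46}{2 \cdot 51} + 4317}{-3739 + 288} = \frac{\frac{1}{2} \cdot \frac{1}{51} \cdot 62 + 4317}{-3451} = \left(\frac{31}{51} + 4317\right) \left(- \frac{1}{3451}\right) = \frac{220198}{51} \left(- \frac{1}{3451}\right) = - \frac{220198}{176001}$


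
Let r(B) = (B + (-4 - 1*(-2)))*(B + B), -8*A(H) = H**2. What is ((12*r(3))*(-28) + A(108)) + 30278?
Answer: 26804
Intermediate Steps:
A(H) = -H**2/8
r(B) = 2*B*(-2 + B) (r(B) = (B + (-4 + 2))*(2*B) = (B - 2)*(2*B) = (-2 + B)*(2*B) = 2*B*(-2 + B))
((12*r(3))*(-28) + A(108)) + 30278 = ((12*(2*3*(-2 + 3)))*(-28) - 1/8*108**2) + 30278 = ((12*(2*3*1))*(-28) - 1/8*11664) + 30278 = ((12*6)*(-28) - 1458) + 30278 = (72*(-28) - 1458) + 30278 = (-2016 - 1458) + 30278 = -3474 + 30278 = 26804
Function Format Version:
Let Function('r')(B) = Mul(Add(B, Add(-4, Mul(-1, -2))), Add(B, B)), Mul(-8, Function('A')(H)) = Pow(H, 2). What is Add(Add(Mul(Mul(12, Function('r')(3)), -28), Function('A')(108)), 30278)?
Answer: 26804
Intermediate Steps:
Function('A')(H) = Mul(Rational(-1, 8), Pow(H, 2))
Function('r')(B) = Mul(2, B, Add(-2, B)) (Function('r')(B) = Mul(Add(B, Add(-4, 2)), Mul(2, B)) = Mul(Add(B, -2), Mul(2, B)) = Mul(Add(-2, B), Mul(2, B)) = Mul(2, B, Add(-2, B)))
Add(Add(Mul(Mul(12, Function('r')(3)), -28), Function('A')(108)), 30278) = Add(Add(Mul(Mul(12, Mul(2, 3, Add(-2, 3))), -28), Mul(Rational(-1, 8), Pow(108, 2))), 30278) = Add(Add(Mul(Mul(12, Mul(2, 3, 1)), -28), Mul(Rational(-1, 8), 11664)), 30278) = Add(Add(Mul(Mul(12, 6), -28), -1458), 30278) = Add(Add(Mul(72, -28), -1458), 30278) = Add(Add(-2016, -1458), 30278) = Add(-3474, 30278) = 26804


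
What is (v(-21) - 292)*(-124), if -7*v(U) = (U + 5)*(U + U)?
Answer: 48112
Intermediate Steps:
v(U) = -2*U*(5 + U)/7 (v(U) = -(U + 5)*(U + U)/7 = -(5 + U)*2*U/7 = -2*U*(5 + U)/7)
(v(-21) - 292)*(-124) = (-2/7*(-21)*(5 - 21) - 292)*(-124) = (-2/7*(-21)*(-16) - 292)*(-124) = (-96 - 292)*(-124) = -388*(-124) = 48112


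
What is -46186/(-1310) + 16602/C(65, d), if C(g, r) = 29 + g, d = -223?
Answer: 6522526/30785 ≈ 211.87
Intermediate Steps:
-46186/(-1310) + 16602/C(65, d) = -46186/(-1310) + 16602/(29 + 65) = -46186*(-1/1310) + 16602/94 = 23093/655 + 16602*(1/94) = 23093/655 + 8301/47 = 6522526/30785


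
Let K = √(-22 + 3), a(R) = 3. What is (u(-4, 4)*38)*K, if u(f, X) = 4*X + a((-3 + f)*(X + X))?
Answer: 722*I*√19 ≈ 3147.1*I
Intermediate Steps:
K = I*√19 (K = √(-19) = I*√19 ≈ 4.3589*I)
u(f, X) = 3 + 4*X (u(f, X) = 4*X + 3 = 3 + 4*X)
(u(-4, 4)*38)*K = ((3 + 4*4)*38)*(I*√19) = ((3 + 16)*38)*(I*√19) = (19*38)*(I*√19) = 722*(I*√19) = 722*I*√19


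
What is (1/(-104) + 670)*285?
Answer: 19858515/104 ≈ 1.9095e+5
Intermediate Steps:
(1/(-104) + 670)*285 = (-1/104 + 670)*285 = (69679/104)*285 = 19858515/104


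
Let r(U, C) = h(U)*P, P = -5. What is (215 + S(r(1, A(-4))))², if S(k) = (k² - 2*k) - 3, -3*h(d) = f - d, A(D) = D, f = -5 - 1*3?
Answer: 218089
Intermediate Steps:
f = -8 (f = -5 - 3 = -8)
h(d) = 8/3 + d/3 (h(d) = -(-8 - d)/3 = 8/3 + d/3)
r(U, C) = -40/3 - 5*U/3 (r(U, C) = (8/3 + U/3)*(-5) = -40/3 - 5*U/3)
S(k) = -3 + k² - 2*k
(215 + S(r(1, A(-4))))² = (215 + (-3 + (-40/3 - 5/3*1)² - 2*(-40/3 - 5/3*1)))² = (215 + (-3 + (-40/3 - 5/3)² - 2*(-40/3 - 5/3)))² = (215 + (-3 + (-15)² - 2*(-15)))² = (215 + (-3 + 225 + 30))² = (215 + 252)² = 467² = 218089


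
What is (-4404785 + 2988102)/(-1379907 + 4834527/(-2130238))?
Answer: 3017871960554/2939535162393 ≈ 1.0266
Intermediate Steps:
(-4404785 + 2988102)/(-1379907 + 4834527/(-2130238)) = -1416683/(-1379907 + 4834527*(-1/2130238)) = -1416683/(-1379907 - 4834527/2130238) = -1416683/(-2939535162393/2130238) = -1416683*(-2130238/2939535162393) = 3017871960554/2939535162393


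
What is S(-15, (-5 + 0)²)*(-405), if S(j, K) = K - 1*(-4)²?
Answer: -3645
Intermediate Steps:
S(j, K) = -16 + K (S(j, K) = K - 1*16 = K - 16 = -16 + K)
S(-15, (-5 + 0)²)*(-405) = (-16 + (-5 + 0)²)*(-405) = (-16 + (-5)²)*(-405) = (-16 + 25)*(-405) = 9*(-405) = -3645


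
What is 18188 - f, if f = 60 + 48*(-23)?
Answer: 19232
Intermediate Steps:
f = -1044 (f = 60 - 1104 = -1044)
18188 - f = 18188 - 1*(-1044) = 18188 + 1044 = 19232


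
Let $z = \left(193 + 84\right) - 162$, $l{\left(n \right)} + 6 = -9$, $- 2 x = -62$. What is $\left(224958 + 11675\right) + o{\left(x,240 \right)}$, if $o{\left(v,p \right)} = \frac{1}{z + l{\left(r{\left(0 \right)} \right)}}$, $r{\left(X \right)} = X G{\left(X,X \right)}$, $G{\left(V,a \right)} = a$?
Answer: $\frac{23663301}{100} \approx 2.3663 \cdot 10^{5}$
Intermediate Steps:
$x = 31$ ($x = \left(- \frac{1}{2}\right) \left(-62\right) = 31$)
$r{\left(X \right)} = X^{2}$ ($r{\left(X \right)} = X X = X^{2}$)
$l{\left(n \right)} = -15$ ($l{\left(n \right)} = -6 - 9 = -15$)
$z = 115$ ($z = 277 - 162 = 115$)
$o{\left(v,p \right)} = \frac{1}{100}$ ($o{\left(v,p \right)} = \frac{1}{115 - 15} = \frac{1}{100}$)
$\left(224958 + 11675\right) + o{\left(x,240 \right)} = \left(224958 + 11675\right) + \frac{1}{100} = 236633 + \frac{1}{100} = \frac{23663301}{100}$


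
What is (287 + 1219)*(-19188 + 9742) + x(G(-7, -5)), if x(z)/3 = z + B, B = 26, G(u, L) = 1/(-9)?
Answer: -42676795/3 ≈ -1.4226e+7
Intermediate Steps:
G(u, L) = -1/9
x(z) = 78 + 3*z (x(z) = 3*(z + 26) = 3*(26 + z) = 78 + 3*z)
(287 + 1219)*(-19188 + 9742) + x(G(-7, -5)) = (287 + 1219)*(-19188 + 9742) + (78 + 3*(-1/9)) = 1506*(-9446) + (78 - 1/3) = -14225676 + 233/3 = -42676795/3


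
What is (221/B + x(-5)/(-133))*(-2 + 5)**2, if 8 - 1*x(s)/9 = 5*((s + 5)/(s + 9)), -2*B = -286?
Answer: 13221/1463 ≈ 9.0369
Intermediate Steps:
B = 143 (B = -1/2*(-286) = 143)
x(s) = 72 - 45*(5 + s)/(9 + s) (x(s) = 72 - 45*(s + 5)/(s + 9) = 72 - 45*(5 + s)/(9 + s))
(221/B + x(-5)/(-133))*(-2 + 5)**2 = (221/143 + (9*(47 + 3*(-5))/(9 - 5))/(-133))*(-2 + 5)**2 = (221*(1/143) + (9*(47 - 15)/4)*(-1/133))*3**2 = (17/11 + (9*(1/4)*32)*(-1/133))*9 = (17/11 + 72*(-1/133))*9 = (17/11 - 72/133)*9 = (1469/1463)*9 = 13221/1463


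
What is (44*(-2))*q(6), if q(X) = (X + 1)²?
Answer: -4312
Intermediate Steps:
q(X) = (1 + X)²
(44*(-2))*q(6) = (44*(-2))*(1 + 6)² = -88*7² = -88*49 = -4312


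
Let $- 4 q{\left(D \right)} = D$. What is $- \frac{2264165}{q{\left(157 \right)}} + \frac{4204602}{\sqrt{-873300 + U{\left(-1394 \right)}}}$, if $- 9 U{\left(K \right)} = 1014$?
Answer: $\frac{9056660}{157} - \frac{2102301 i \sqrt{7860714}}{1310119} \approx 57686.0 - 4499.0 i$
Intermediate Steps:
$U{\left(K \right)} = - \frac{338}{3}$ ($U{\left(K \right)} = \left(- \frac{1}{9}\right) 1014 = - \frac{338}{3}$)
$q{\left(D \right)} = - \frac{D}{4}$
$- \frac{2264165}{q{\left(157 \right)}} + \frac{4204602}{\sqrt{-873300 + U{\left(-1394 \right)}}} = - \frac{2264165}{\left(- \frac{1}{4}\right) 157} + \frac{4204602}{\sqrt{-873300 - \frac{338}{3}}} = - \frac{2264165}{- \frac{157}{4}} + \frac{4204602}{\sqrt{- \frac{2620238}{3}}} = \left(-2264165\right) \left(- \frac{4}{157}\right) + \frac{4204602}{\frac{1}{3} i \sqrt{7860714}} = \frac{9056660}{157} + 4204602 \left(- \frac{i \sqrt{7860714}}{2620238}\right) = \frac{9056660}{157} - \frac{2102301 i \sqrt{7860714}}{1310119}$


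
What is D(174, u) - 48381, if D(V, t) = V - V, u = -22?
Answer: -48381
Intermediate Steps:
D(V, t) = 0
D(174, u) - 48381 = 0 - 48381 = -48381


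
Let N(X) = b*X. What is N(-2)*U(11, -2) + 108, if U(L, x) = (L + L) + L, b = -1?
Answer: 174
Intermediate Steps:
U(L, x) = 3*L (U(L, x) = 2*L + L = 3*L)
N(X) = -X
N(-2)*U(11, -2) + 108 = (-1*(-2))*(3*11) + 108 = 2*33 + 108 = 66 + 108 = 174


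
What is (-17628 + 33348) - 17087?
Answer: -1367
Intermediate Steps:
(-17628 + 33348) - 17087 = 15720 - 17087 = -1367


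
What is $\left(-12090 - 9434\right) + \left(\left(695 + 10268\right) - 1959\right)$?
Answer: $-12520$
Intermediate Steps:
$\left(-12090 - 9434\right) + \left(\left(695 + 10268\right) - 1959\right) = -21524 + \left(10963 - 1959\right) = -21524 + 9004 = -12520$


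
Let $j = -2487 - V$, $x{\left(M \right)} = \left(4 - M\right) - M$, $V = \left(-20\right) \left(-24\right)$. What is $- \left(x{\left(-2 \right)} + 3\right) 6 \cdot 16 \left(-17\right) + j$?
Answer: $14985$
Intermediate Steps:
$V = 480$
$x{\left(M \right)} = 4 - 2 M$
$j = -2967$ ($j = -2487 - 480 = -2967$)
$- \left(x{\left(-2 \right)} + 3\right) 6 \cdot 16 \left(-17\right) + j = - \left(\left(4 - -4\right) + 3\right) 6 \cdot 16 \left(-17\right) - 2967 = - \left(\left(4 + 4\right) + 3\right) 6 \cdot 16 \left(-17\right) - 2967 = - \left(8 + 3\right) 6 \cdot 16 \left(-17\right) - 2967 = - 11 \cdot 6 \cdot 16 \left(-17\right) - 2967 = - 66 \cdot 16 \left(-17\right) - 2967 = - 1056 \left(-17\right) - 2967 = \left(-1\right) \left(-17952\right) - 2967 = 17952 - 2967 = 14985$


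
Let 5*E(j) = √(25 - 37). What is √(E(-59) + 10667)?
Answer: √(266675 + 10*I*√3)/5 ≈ 103.28 + 0.0033541*I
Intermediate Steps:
E(j) = 2*I*√3/5 (E(j) = √(25 - 37)/5 = √(-12)/5 = (2*I*√3)/5 = 2*I*√3/5)
√(E(-59) + 10667) = √(2*I*√3/5 + 10667) = √(10667 + 2*I*√3/5)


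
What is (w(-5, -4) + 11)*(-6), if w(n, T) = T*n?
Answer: -186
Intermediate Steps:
(w(-5, -4) + 11)*(-6) = (-4*(-5) + 11)*(-6) = (20 + 11)*(-6) = 31*(-6) = -186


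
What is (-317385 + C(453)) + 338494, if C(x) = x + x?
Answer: 22015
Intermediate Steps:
C(x) = 2*x
(-317385 + C(453)) + 338494 = (-317385 + 2*453) + 338494 = (-317385 + 906) + 338494 = -316479 + 338494 = 22015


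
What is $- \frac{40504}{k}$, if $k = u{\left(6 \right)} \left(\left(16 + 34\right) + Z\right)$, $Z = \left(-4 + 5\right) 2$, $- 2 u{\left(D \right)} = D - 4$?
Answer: $\frac{10126}{13} \approx 778.92$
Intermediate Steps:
$u{\left(D \right)} = 2 - \frac{D}{2}$ ($u{\left(D \right)} = - \frac{D - 4}{2} = - \frac{-4 + D}{2} = 2 - \frac{D}{2}$)
$Z = 2$ ($Z = 1 \cdot 2 = 2$)
$k = -52$ ($k = \left(2 - 3\right) \left(\left(16 + 34\right) + 2\right) = \left(2 - 3\right) \left(50 + 2\right) = \left(-1\right) 52 = -52$)
$- \frac{40504}{k} = - \frac{40504}{-52} = \left(-40504\right) \left(- \frac{1}{52}\right) = \frac{10126}{13}$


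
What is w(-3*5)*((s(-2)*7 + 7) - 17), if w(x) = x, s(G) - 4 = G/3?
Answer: -200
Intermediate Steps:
s(G) = 4 + G/3
w(-3*5)*((s(-2)*7 + 7) - 17) = (-3*5)*(((4 + (⅓)*(-2))*7 + 7) - 17) = -15*(((4 - ⅔)*7 + 7) - 17) = -15*(((10/3)*7 + 7) - 17) = -15*((70/3 + 7) - 17) = -15*(91/3 - 17) = -15*40/3 = -200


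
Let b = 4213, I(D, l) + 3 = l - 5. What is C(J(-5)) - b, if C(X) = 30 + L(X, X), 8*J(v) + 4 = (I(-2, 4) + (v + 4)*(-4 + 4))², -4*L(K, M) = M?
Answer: -33467/8 ≈ -4183.4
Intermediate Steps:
L(K, M) = -M/4
I(D, l) = -8 + l (I(D, l) = -3 + (l - 5) = -3 + (-5 + l) = -8 + l)
J(v) = 3/2 (J(v) = -½ + ((-8 + 4) + (v + 4)*(-4 + 4))²/8 = -½ + (-4 + (4 + v)*0)²/8 = -½ + (-4 + 0)²/8 = -½ + (⅛)*(-4)² = -½ + (⅛)*16 = -½ + 2 = 3/2)
C(X) = 30 - X/4
C(J(-5)) - b = (30 - ¼*3/2) - 1*4213 = (30 - 3/8) - 4213 = 237/8 - 4213 = -33467/8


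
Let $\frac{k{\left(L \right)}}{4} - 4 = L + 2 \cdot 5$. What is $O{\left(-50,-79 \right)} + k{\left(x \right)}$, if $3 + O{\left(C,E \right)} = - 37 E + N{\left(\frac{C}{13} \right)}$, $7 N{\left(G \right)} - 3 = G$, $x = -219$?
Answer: $\frac{191089}{91} \approx 2099.9$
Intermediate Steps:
$N{\left(G \right)} = \frac{3}{7} + \frac{G}{7}$
$k{\left(L \right)} = 56 + 4 L$ ($k{\left(L \right)} = 16 + 4 \left(L + 2 \cdot 5\right) = 16 + 4 \left(L + 10\right) = 16 + 4 \left(10 + L\right) = 16 + \left(40 + 4 L\right) = 56 + 4 L$)
$O{\left(C,E \right)} = - \frac{18}{7} - 37 E + \frac{C}{91}$ ($O{\left(C,E \right)} = -3 - \left(- \frac{3}{7} + 37 E - \frac{C}{7 \cdot 13}\right) = -3 - \left(- \frac{3}{7} + 37 E - \frac{1}{7} C \frac{1}{13}\right) = -3 - \left(- \frac{3}{7} + 37 E - \frac{C}{91}\right) = -3 + \left(\frac{3}{7} - 37 E + \frac{C}{91}\right) = - \frac{18}{7} - 37 E + \frac{C}{91}$)
$O{\left(-50,-79 \right)} + k{\left(x \right)} = \left(- \frac{18}{7} - -2923 + \frac{1}{91} \left(-50\right)\right) + \left(56 + 4 \left(-219\right)\right) = \left(- \frac{18}{7} + 2923 - \frac{50}{91}\right) + \left(56 - 876\right) = \frac{265709}{91} - 820 = \frac{191089}{91}$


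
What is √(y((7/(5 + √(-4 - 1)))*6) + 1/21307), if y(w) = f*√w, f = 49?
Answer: √(21307 + 22245424201*√42/√(5 + I*√5))/21307 ≈ 11.584 - 1.2224*I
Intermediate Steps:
y(w) = 49*√w
√(y((7/(5 + √(-4 - 1)))*6) + 1/21307) = √(49*√((7/(5 + √(-4 - 1)))*6) + 1/21307) = √(49*√((7/(5 + √(-5)))*6) + 1/21307) = √(49*√((7/(5 + I*√5))*6) + 1/21307) = √(49*√(42/(5 + I*√5)) + 1/21307) = √(49*(√42/√(5 + I*√5)) + 1/21307) = √(49*√42/√(5 + I*√5) + 1/21307) = √(1/21307 + 49*√42/√(5 + I*√5))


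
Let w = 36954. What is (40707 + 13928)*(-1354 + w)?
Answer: 1945006000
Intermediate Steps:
(40707 + 13928)*(-1354 + w) = (40707 + 13928)*(-1354 + 36954) = 54635*35600 = 1945006000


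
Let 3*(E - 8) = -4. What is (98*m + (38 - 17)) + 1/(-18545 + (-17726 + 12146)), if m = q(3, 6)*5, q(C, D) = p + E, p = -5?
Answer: 60626122/72375 ≈ 837.67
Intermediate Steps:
E = 20/3 (E = 8 + (⅓)*(-4) = 8 - 4/3 = 20/3 ≈ 6.6667)
q(C, D) = 5/3 (q(C, D) = -5 + 20/3 = 5/3)
m = 25/3 (m = (5/3)*5 = 25/3 ≈ 8.3333)
(98*m + (38 - 17)) + 1/(-18545 + (-17726 + 12146)) = (98*(25/3) + (38 - 17)) + 1/(-18545 + (-17726 + 12146)) = (2450/3 + 21) + 1/(-18545 - 5580) = 2513/3 + 1/(-24125) = 2513/3 - 1/24125 = 60626122/72375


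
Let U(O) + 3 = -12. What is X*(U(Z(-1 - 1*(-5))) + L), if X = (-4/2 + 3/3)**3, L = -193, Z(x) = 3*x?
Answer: 208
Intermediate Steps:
U(O) = -15 (U(O) = -3 - 12 = -15)
X = -1 (X = (-4*1/2 + 3*(1/3))**3 = (-2 + 1)**3 = (-1)**3 = -1)
X*(U(Z(-1 - 1*(-5))) + L) = -(-15 - 193) = -1*(-208) = 208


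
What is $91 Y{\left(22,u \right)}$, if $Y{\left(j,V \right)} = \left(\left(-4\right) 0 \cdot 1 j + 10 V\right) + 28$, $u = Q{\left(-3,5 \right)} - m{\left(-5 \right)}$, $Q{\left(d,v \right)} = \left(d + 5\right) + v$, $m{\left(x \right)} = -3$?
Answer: $11648$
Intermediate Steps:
$Q{\left(d,v \right)} = 5 + d + v$ ($Q{\left(d,v \right)} = \left(5 + d\right) + v = 5 + d + v$)
$u = 10$ ($u = \left(5 - 3 + 5\right) - -3 = 7 + 3 = 10$)
$Y{\left(j,V \right)} = 28 + 10 V$ ($Y{\left(j,V \right)} = \left(0 \cdot 1 j + 10 V\right) + 28 = \left(0 j + 10 V\right) + 28 = \left(0 + 10 V\right) + 28 = 10 V + 28 = 28 + 10 V$)
$91 Y{\left(22,u \right)} = 91 \left(28 + 10 \cdot 10\right) = 91 \left(28 + 100\right) = 91 \cdot 128 = 11648$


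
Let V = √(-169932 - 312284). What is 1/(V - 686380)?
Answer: -171595/117779496654 - I*√120554/235558993308 ≈ -1.4569e-6 - 1.474e-9*I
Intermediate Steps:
V = 2*I*√120554 (V = √(-482216) = 2*I*√120554 ≈ 694.42*I)
1/(V - 686380) = 1/(2*I*√120554 - 686380) = 1/(-686380 + 2*I*√120554)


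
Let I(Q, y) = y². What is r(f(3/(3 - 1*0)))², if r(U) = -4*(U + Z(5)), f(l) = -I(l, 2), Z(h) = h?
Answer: 16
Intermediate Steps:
f(l) = -4 (f(l) = -1*2² = -1*4 = -4)
r(U) = -20 - 4*U (r(U) = -4*(U + 5) = -4*(5 + U) = -20 - 4*U)
r(f(3/(3 - 1*0)))² = (-20 - 4*(-4))² = (-20 + 16)² = (-4)² = 16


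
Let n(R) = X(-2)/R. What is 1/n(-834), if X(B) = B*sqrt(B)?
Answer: -417*I*sqrt(2)/2 ≈ -294.86*I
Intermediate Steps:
X(B) = B**(3/2)
n(R) = -2*I*sqrt(2)/R (n(R) = (-2)**(3/2)/R = (-2*I*sqrt(2))/R = -2*I*sqrt(2)/R)
1/n(-834) = 1/(-2*I*sqrt(2)/(-834)) = 1/(-2*I*sqrt(2)*(-1/834)) = 1/(I*sqrt(2)/417) = -417*I*sqrt(2)/2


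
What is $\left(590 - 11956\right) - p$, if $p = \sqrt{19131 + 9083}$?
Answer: $-11366 - \sqrt{28214} \approx -11534.0$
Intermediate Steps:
$p = \sqrt{28214} \approx 167.97$
$\left(590 - 11956\right) - p = \left(590 - 11956\right) - \sqrt{28214} = -11366 - \sqrt{28214}$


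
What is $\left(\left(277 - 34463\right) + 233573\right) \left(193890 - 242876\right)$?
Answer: $-9767171582$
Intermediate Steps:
$\left(\left(277 - 34463\right) + 233573\right) \left(193890 - 242876\right) = \left(\left(277 - 34463\right) + 233573\right) \left(-48986\right) = \left(-34186 + 233573\right) \left(-48986\right) = 199387 \left(-48986\right) = -9767171582$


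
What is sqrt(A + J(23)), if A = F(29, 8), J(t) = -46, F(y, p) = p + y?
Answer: 3*I ≈ 3.0*I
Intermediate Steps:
A = 37 (A = 8 + 29 = 37)
sqrt(A + J(23)) = sqrt(37 - 46) = sqrt(-9) = 3*I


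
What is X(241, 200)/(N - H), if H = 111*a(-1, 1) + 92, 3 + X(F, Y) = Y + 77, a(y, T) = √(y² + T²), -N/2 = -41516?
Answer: 11362780/3439509479 + 15207*√2/3439509479 ≈ 0.0033099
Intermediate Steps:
N = 83032 (N = -2*(-41516) = 83032)
a(y, T) = √(T² + y²)
X(F, Y) = 74 + Y (X(F, Y) = -3 + (Y + 77) = -3 + (77 + Y) = 74 + Y)
H = 92 + 111*√2 (H = 111*√(1² + (-1)²) + 92 = 111*√(1 + 1) + 92 = 111*√2 + 92 = 92 + 111*√2 ≈ 248.98)
X(241, 200)/(N - H) = (74 + 200)/(83032 - (92 + 111*√2)) = 274/(83032 + (-92 - 111*√2)) = 274/(82940 - 111*√2)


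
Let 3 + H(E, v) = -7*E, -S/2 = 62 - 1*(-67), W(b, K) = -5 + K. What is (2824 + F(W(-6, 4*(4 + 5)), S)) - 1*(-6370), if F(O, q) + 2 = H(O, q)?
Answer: 8972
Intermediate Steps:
S = -258 (S = -2*(62 - 1*(-67)) = -2*(62 + 67) = -2*129 = -258)
H(E, v) = -3 - 7*E
F(O, q) = -5 - 7*O (F(O, q) = -2 + (-3 - 7*O) = -5 - 7*O)
(2824 + F(W(-6, 4*(4 + 5)), S)) - 1*(-6370) = (2824 + (-5 - 7*(-5 + 4*(4 + 5)))) - 1*(-6370) = (2824 + (-5 - 7*(-5 + 4*9))) + 6370 = (2824 + (-5 - 7*(-5 + 36))) + 6370 = (2824 + (-5 - 7*31)) + 6370 = (2824 + (-5 - 217)) + 6370 = (2824 - 222) + 6370 = 2602 + 6370 = 8972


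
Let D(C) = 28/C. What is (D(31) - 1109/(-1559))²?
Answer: 6088836961/2335692241 ≈ 2.6069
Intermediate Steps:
(D(31) - 1109/(-1559))² = (28/31 - 1109/(-1559))² = (28*(1/31) - 1109*(-1/1559))² = (28/31 + 1109/1559)² = (78031/48329)² = 6088836961/2335692241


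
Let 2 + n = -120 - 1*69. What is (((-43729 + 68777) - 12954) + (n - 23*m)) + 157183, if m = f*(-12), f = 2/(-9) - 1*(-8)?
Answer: 513698/3 ≈ 1.7123e+5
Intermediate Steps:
f = 70/9 (f = 2*(-⅑) + 8 = -2/9 + 8 = 70/9 ≈ 7.7778)
m = -280/3 (m = (70/9)*(-12) = -280/3 ≈ -93.333)
n = -191 (n = -2 + (-120 - 1*69) = -2 + (-120 - 69) = -2 - 189 = -191)
(((-43729 + 68777) - 12954) + (n - 23*m)) + 157183 = (((-43729 + 68777) - 12954) + (-191 - 23*(-280/3))) + 157183 = ((25048 - 12954) + (-191 + 6440/3)) + 157183 = (12094 + 5867/3) + 157183 = 42149/3 + 157183 = 513698/3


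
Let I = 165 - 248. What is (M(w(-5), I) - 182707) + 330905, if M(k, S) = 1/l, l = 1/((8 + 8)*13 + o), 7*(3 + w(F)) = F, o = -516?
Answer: 147890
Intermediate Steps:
w(F) = -3 + F/7
l = -1/308 (l = 1/((8 + 8)*13 - 516) = 1/(16*13 - 516) = 1/(208 - 516) = 1/(-308) = -1/308 ≈ -0.0032468)
I = -83
M(k, S) = -308 (M(k, S) = 1/(-1/308) = -308)
(M(w(-5), I) - 182707) + 330905 = (-308 - 182707) + 330905 = -183015 + 330905 = 147890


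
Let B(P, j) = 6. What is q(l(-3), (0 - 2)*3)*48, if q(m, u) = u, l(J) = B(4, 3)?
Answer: -288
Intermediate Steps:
l(J) = 6
q(l(-3), (0 - 2)*3)*48 = ((0 - 2)*3)*48 = -2*3*48 = -6*48 = -288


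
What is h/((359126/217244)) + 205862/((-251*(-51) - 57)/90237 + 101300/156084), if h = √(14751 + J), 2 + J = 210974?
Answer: 241622835407058/927511883 + 108622*√225723/179563 ≈ 2.6079e+5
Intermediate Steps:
J = 210972 (J = -2 + 210974 = 210972)
h = √225723 (h = √(14751 + 210972) = √225723 ≈ 475.10)
h/((359126/217244)) + 205862/((-251*(-51) - 57)/90237 + 101300/156084) = √225723/((359126/217244)) + 205862/((-251*(-51) - 57)/90237 + 101300/156084) = √225723/((359126*(1/217244))) + 205862/((12801 - 57)*(1/90237) + 101300*(1/156084)) = √225723/(179563/108622) + 205862/(12744*(1/90237) + 25325/39021) = √225723*(108622/179563) + 205862/(4248/30079 + 25325/39021) = 108622*√225723/179563 + 205862/(927511883/1173712659) = 108622*√225723/179563 + 205862*(1173712659/927511883) = 108622*√225723/179563 + 241622835407058/927511883 = 241622835407058/927511883 + 108622*√225723/179563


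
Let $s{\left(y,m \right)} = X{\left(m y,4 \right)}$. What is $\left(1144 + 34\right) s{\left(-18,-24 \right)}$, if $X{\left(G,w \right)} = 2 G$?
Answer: $1017792$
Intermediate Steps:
$s{\left(y,m \right)} = 2 m y$
$\left(1144 + 34\right) s{\left(-18,-24 \right)} = \left(1144 + 34\right) 2 \left(-24\right) \left(-18\right) = 1178 \cdot 864 = 1017792$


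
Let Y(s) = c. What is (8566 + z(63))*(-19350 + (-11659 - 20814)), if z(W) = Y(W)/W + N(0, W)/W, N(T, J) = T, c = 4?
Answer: -27966903826/63 ≈ -4.4392e+8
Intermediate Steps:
Y(s) = 4
z(W) = 4/W (z(W) = 4/W + 0/W = 4/W + 0 = 4/W)
(8566 + z(63))*(-19350 + (-11659 - 20814)) = (8566 + 4/63)*(-19350 + (-11659 - 20814)) = (8566 + 4*(1/63))*(-19350 - 32473) = (8566 + 4/63)*(-51823) = (539662/63)*(-51823) = -27966903826/63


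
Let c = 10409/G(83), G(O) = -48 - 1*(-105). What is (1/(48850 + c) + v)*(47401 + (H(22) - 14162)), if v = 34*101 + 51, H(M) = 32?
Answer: 324062323851112/2794859 ≈ 1.1595e+8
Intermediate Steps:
G(O) = 57 (G(O) = -48 + 105 = 57)
c = 10409/57 ≈ 182.61
v = 3485 (v = 3434 + 51 = 3485)
(1/(48850 + c) + v)*(47401 + (H(22) - 14162)) = (1/(48850 + 10409/57) + 3485)*(47401 + (32 - 14162)) = (1/(2794859/57) + 3485)*(47401 - 14130) = (57/2794859 + 3485)*33271 = (9740083672/2794859)*33271 = 324062323851112/2794859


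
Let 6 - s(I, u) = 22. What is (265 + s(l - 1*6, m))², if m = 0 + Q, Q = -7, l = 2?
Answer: 62001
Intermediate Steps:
m = -7 (m = 0 - 7 = -7)
s(I, u) = -16 (s(I, u) = 6 - 1*22 = 6 - 22 = -16)
(265 + s(l - 1*6, m))² = (265 - 16)² = 249² = 62001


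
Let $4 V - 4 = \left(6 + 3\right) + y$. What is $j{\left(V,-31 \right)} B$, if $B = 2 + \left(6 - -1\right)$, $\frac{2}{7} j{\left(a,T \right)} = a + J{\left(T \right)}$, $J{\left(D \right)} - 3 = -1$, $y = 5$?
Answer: $\frac{819}{4} \approx 204.75$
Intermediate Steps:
$J{\left(D \right)} = 2$ ($J{\left(D \right)} = 3 - 1 = 2$)
$V = \frac{9}{2}$ ($V = 1 + \frac{\left(6 + 3\right) + 5}{4} = 1 + \frac{9 + 5}{4} = 1 + \frac{1}{4} \cdot 14 = 1 + \frac{7}{2} = \frac{9}{2} \approx 4.5$)
$j{\left(a,T \right)} = 7 + \frac{7 a}{2}$ ($j{\left(a,T \right)} = \frac{7 \left(a + 2\right)}{2} = \frac{7 \left(2 + a\right)}{2} = 7 + \frac{7 a}{2}$)
$B = 9$ ($B = 2 + \left(6 + 1\right) = 2 + 7 = 9$)
$j{\left(V,-31 \right)} B = \left(7 + \frac{7}{2} \cdot \frac{9}{2}\right) 9 = \left(7 + \frac{63}{4}\right) 9 = \frac{91}{4} \cdot 9 = \frac{819}{4}$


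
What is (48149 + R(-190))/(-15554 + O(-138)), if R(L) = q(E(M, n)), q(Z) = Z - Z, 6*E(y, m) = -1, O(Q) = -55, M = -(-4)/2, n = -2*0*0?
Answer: -48149/15609 ≈ -3.0847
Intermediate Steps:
n = 0 (n = 0*0 = 0)
M = 2 (M = -(-4)/2 = -1*(-2) = 2)
E(y, m) = -1/6 (E(y, m) = (1/6)*(-1) = -1/6)
q(Z) = 0
R(L) = 0
(48149 + R(-190))/(-15554 + O(-138)) = (48149 + 0)/(-15554 - 55) = 48149/(-15609) = 48149*(-1/15609) = -48149/15609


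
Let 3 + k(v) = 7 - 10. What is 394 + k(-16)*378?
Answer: -1874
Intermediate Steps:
k(v) = -6 (k(v) = -3 + (7 - 10) = -3 - 3 = -6)
394 + k(-16)*378 = 394 - 6*378 = 394 - 2268 = -1874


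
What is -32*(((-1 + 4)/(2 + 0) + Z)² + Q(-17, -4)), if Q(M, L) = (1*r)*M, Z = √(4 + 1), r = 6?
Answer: 3032 - 96*√5 ≈ 2817.3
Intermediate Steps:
Z = √5 ≈ 2.2361
Q(M, L) = 6*M (Q(M, L) = (1*6)*M = 6*M)
-32*(((-1 + 4)/(2 + 0) + Z)² + Q(-17, -4)) = -32*(((-1 + 4)/(2 + 0) + √5)² + 6*(-17)) = -32*((3/2 + √5)² - 102) = -32*(-102 + (3/2 + √5)²) = 3264 - 32*(3/2 + √5)²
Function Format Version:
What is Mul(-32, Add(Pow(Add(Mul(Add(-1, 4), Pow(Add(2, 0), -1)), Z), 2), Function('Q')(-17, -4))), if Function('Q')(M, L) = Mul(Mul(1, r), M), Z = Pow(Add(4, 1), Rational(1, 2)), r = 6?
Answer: Add(3032, Mul(-96, Pow(5, Rational(1, 2)))) ≈ 2817.3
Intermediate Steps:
Z = Pow(5, Rational(1, 2)) ≈ 2.2361
Function('Q')(M, L) = Mul(6, M) (Function('Q')(M, L) = Mul(Mul(1, 6), M) = Mul(6, M))
Mul(-32, Add(Pow(Add(Mul(Add(-1, 4), Pow(Add(2, 0), -1)), Z), 2), Function('Q')(-17, -4))) = Mul(-32, Add(Pow(Add(Mul(Add(-1, 4), Pow(Add(2, 0), -1)), Pow(5, Rational(1, 2))), 2), Mul(6, -17))) = Mul(-32, Add(Pow(Add(Mul(3, Pow(2, -1)), Pow(5, Rational(1, 2))), 2), -102)) = Mul(-32, Add(Pow(Add(Mul(3, Rational(1, 2)), Pow(5, Rational(1, 2))), 2), -102)) = Mul(-32, Add(Pow(Add(Rational(3, 2), Pow(5, Rational(1, 2))), 2), -102)) = Mul(-32, Add(-102, Pow(Add(Rational(3, 2), Pow(5, Rational(1, 2))), 2))) = Add(3264, Mul(-32, Pow(Add(Rational(3, 2), Pow(5, Rational(1, 2))), 2)))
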